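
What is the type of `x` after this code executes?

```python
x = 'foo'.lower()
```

str.lower() returns str

str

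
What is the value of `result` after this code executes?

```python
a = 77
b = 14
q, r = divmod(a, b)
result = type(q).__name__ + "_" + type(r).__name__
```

a is int; b is int; q is int; r is int; result = 'int_int'

'int_int'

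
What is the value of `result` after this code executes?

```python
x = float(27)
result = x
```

x = 27.0; result = 27.0

27.0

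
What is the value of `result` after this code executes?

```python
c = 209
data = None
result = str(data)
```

c = 209; data = None; result = 'None'

'None'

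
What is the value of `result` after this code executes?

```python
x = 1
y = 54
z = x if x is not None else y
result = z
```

x = 1; y = 54; z = 1; result = 1

1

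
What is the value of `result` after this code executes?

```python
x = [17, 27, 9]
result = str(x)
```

x = [17, 27, 9]; result = '[17, 27, 9]'

'[17, 27, 9]'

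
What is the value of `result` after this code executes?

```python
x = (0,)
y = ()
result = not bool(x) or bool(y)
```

x = (0,); y = (); result = False

False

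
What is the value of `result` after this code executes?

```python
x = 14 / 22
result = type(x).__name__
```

x is float; result = 'float'

'float'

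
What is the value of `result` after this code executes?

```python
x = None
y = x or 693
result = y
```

x = None; y = 693; result = 693

693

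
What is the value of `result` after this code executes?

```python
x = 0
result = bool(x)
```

x = 0; result = False

False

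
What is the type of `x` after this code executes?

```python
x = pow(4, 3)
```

pow(int, int) returns int

int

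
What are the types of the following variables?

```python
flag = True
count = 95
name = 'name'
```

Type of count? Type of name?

count is assigned a bare integer (no decimal point), so it is an int; name is assigned a quoted string literal, so it is a str

int, str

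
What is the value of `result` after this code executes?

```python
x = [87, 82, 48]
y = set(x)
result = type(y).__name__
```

x is list; y is set; result = 'set'

'set'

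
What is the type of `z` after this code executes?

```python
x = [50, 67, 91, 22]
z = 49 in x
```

'in' operator returns bool

bool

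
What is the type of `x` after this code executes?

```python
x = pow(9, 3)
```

pow(int, int) returns int

int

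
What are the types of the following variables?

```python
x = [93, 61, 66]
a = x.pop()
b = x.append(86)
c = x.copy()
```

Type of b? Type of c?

append() returns None; copy() returns list

NoneType, list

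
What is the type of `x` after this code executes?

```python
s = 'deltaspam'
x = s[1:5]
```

Slicing a str returns str

str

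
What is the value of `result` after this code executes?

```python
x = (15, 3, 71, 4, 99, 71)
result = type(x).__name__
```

x is tuple; result = 'tuple'

'tuple'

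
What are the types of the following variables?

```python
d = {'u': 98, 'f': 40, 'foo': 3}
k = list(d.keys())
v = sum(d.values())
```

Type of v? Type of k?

sum of ints is int; list() converts to list

int, list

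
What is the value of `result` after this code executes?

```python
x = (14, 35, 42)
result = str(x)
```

x = (14, 35, 42); result = '(14, 35, 42)'

'(14, 35, 42)'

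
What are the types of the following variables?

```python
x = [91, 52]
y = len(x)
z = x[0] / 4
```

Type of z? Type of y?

int / int = float; len() returns int

float, int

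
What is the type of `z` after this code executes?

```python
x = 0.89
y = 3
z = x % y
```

float % int = float

float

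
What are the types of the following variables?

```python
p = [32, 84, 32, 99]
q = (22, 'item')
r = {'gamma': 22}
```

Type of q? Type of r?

q is assigned a tuple (parenthesized, comma-separated values); r is assigned a dict literal ({key: value})

tuple, dict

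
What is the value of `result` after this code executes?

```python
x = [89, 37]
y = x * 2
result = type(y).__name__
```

x is list; y is list; result = 'list'

'list'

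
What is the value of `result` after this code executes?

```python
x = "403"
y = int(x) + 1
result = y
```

x = '403'; y = 404; result = 404

404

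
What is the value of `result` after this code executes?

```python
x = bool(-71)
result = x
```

x = True; result = True

True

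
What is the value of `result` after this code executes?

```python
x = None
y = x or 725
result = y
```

x = None; y = 725; result = 725

725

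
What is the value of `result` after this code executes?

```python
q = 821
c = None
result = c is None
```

q = 821; c = None; result = True

True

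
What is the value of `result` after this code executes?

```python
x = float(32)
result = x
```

x = 32.0; result = 32.0

32.0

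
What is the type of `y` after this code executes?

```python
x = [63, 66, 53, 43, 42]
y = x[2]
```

Indexing list[int] returns int

int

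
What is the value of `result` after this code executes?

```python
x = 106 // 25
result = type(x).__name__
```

x is int; result = 'int'

'int'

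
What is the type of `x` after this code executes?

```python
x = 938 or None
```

'or' returns first truthy value

int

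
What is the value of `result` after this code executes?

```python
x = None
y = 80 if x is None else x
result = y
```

x = None; y = 80; result = 80

80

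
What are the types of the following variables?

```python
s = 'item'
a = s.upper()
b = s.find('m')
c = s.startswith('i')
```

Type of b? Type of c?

find() returns int; startswith() returns bool

int, bool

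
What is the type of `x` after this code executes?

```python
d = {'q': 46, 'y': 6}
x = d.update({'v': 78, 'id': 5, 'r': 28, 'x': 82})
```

dict.update() returns None

NoneType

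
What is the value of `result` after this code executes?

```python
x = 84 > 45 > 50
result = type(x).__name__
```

x is bool; result = 'bool'

'bool'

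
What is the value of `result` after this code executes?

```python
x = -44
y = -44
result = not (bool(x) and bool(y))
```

x = -44; y = -44; result = False

False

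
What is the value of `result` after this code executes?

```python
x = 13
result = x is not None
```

x = 13; result = True

True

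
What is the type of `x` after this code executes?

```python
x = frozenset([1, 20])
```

frozenset() returns frozenset

frozenset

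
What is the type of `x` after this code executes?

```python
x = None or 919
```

'or' with None returns the other truthy value

int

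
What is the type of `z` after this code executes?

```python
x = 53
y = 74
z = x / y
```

int / int = float

float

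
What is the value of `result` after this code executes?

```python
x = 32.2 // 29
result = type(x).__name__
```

x is float; result = 'float'

'float'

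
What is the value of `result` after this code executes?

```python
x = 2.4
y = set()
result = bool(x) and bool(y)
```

x = 2.4; y = set(); result = False

False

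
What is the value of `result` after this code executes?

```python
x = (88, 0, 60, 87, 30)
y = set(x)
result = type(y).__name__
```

x is tuple; y is set; result = 'set'

'set'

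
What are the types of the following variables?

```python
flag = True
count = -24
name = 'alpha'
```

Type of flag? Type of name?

flag is assigned the constant True, which has type bool; name is assigned a quoted string literal, so it is a str

bool, str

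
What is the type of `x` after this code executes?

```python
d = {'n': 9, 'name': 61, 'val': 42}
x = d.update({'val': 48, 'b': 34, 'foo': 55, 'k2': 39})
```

dict.update() returns None

NoneType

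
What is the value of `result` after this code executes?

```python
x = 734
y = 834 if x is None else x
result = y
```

x = 734; y = 734; result = 734

734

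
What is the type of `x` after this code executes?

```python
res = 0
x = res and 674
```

'and' returns first falsy value (0 is int)

int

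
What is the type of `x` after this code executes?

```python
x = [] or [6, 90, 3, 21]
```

'or' returns first truthy value (list)

list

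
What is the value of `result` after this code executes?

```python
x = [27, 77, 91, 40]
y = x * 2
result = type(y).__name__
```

x is list; y is list; result = 'list'

'list'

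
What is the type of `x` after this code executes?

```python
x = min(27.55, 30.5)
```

min() of floats returns float

float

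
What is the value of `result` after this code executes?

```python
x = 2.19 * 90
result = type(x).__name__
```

x is float; result = 'float'

'float'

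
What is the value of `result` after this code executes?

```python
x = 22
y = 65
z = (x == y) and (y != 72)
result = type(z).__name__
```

x is int; y is int; z is bool; result = 'bool'

'bool'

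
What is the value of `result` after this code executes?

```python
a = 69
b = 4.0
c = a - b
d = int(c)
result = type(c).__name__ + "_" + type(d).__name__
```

a is int; b is float; c is float; d is int; result = 'float_int'

'float_int'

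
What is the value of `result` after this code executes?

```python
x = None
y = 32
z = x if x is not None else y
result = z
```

x = None; y = 32; z = 32; result = 32

32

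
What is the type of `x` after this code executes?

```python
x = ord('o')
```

ord() returns int (code point)

int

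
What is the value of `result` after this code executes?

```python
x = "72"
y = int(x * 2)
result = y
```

x = '72'; y = 7272; result = 7272

7272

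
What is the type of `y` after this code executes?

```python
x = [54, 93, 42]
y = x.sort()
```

list.sort() returns None (mutates in place)

NoneType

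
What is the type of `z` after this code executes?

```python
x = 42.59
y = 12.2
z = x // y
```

float // float = float

float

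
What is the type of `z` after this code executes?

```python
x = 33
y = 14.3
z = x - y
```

int - float = float

float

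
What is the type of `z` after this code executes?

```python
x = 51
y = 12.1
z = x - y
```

int - float = float

float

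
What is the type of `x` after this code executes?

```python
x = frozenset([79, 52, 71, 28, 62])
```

frozenset() returns frozenset

frozenset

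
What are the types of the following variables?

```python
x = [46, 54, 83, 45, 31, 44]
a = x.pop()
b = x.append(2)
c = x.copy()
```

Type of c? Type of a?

copy() returns list; pop() returns element

list, int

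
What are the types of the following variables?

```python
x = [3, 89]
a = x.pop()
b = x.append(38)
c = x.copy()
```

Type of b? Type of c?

append() returns None; copy() returns list

NoneType, list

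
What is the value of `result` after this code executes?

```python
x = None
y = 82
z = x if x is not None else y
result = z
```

x = None; y = 82; z = 82; result = 82

82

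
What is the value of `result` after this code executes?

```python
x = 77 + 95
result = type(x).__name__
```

x is int; result = 'int'

'int'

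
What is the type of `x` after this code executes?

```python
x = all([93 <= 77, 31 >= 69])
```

all() returns bool

bool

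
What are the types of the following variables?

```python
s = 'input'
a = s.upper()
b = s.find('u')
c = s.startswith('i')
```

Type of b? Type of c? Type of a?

find() returns int; startswith() returns bool; upper() returns str

int, bool, str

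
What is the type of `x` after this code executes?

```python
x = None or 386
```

'or' with None returns the other truthy value

int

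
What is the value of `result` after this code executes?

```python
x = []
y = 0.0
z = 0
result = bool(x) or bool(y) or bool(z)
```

x = []; y = 0.0; z = 0; result = False

False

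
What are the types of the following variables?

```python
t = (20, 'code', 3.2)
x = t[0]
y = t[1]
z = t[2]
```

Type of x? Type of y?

tuple[0] is int; tuple[1] is str

int, str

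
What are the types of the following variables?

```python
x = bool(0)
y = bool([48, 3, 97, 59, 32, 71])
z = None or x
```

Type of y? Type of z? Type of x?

bool() returns bool; None or bool returns the bool; bool() returns bool

bool, bool, bool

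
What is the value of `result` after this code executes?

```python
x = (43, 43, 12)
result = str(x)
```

x = (43, 43, 12); result = '(43, 43, 12)'

'(43, 43, 12)'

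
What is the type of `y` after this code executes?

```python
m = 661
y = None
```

None has type NoneType

NoneType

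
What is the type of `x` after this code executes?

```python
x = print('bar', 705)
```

print() returns None

NoneType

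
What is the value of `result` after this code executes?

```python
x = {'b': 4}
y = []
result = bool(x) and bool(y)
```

x = {'b': 4}; y = []; result = False

False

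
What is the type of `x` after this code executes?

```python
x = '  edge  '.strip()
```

str.strip() returns str

str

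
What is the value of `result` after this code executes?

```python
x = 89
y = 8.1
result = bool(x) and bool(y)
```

x = 89; y = 8.1; result = True

True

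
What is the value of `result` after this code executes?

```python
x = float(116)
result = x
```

x = 116.0; result = 116.0

116.0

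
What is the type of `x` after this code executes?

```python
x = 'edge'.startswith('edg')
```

str.startswith() returns bool

bool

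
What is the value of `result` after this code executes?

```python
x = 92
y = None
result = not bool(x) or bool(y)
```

x = 92; y = None; result = False

False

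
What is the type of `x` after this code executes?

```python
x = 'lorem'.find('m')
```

str.find() returns int index

int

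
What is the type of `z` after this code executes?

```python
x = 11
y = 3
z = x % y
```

int % int = int

int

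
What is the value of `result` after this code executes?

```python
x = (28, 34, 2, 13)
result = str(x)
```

x = (28, 34, 2, 13); result = '(28, 34, 2, 13)'

'(28, 34, 2, 13)'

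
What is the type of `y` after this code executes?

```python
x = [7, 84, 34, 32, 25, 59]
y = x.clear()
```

list.clear() returns None

NoneType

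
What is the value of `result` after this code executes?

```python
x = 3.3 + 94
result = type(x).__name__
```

x is float; result = 'float'

'float'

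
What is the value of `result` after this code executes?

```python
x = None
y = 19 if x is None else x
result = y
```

x = None; y = 19; result = 19

19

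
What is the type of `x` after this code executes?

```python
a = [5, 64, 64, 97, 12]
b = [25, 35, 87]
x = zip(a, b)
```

zip() returns a zip object

zip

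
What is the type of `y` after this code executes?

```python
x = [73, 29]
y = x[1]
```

Indexing list[int] returns int

int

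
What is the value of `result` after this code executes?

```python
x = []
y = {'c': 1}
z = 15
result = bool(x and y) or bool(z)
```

x = []; y = {'c': 1}; z = 15; result = True

True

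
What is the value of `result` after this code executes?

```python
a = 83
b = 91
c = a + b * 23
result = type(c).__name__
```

a is int; b is int; c is int; result = 'int'

'int'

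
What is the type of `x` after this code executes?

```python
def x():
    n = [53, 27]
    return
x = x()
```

Bare return returns None

NoneType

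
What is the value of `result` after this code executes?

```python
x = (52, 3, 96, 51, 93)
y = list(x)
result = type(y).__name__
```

x is tuple; y is list; result = 'list'

'list'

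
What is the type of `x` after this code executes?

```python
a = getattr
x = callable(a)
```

callable() returns bool

bool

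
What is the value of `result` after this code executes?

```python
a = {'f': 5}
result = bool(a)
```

a = {'f': 5}; result = True

True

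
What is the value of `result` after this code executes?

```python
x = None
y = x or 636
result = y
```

x = None; y = 636; result = 636

636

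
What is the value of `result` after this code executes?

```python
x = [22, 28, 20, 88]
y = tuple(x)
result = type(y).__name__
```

x is list; y is tuple; result = 'tuple'

'tuple'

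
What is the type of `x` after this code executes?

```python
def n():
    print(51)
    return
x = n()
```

Bare return returns None

NoneType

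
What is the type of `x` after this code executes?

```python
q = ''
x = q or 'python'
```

'or' returns first truthy value (str)

str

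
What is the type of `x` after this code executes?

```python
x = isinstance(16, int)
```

isinstance() returns bool

bool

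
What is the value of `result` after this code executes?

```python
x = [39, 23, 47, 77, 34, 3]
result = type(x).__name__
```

x is list; result = 'list'

'list'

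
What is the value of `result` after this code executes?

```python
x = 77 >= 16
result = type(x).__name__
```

x is bool; result = 'bool'

'bool'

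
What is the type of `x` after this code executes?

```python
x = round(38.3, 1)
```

round() with decimal places returns float

float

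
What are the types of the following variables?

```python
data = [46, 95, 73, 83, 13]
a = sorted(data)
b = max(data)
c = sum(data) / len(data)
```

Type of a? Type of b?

sorted() returns list; max of ints returns int

list, int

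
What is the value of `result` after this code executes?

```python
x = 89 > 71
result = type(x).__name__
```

x is bool; result = 'bool'

'bool'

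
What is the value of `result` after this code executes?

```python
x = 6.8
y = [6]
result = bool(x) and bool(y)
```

x = 6.8; y = [6]; result = True

True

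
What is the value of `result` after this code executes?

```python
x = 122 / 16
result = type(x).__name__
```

x is float; result = 'float'

'float'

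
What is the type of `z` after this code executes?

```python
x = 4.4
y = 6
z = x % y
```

float % int = float

float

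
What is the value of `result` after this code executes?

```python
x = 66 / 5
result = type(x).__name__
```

x is float; result = 'float'

'float'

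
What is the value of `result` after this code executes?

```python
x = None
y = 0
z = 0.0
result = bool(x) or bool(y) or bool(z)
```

x = None; y = 0; z = 0.0; result = False

False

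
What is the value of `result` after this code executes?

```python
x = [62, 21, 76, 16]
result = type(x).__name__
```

x is list; result = 'list'

'list'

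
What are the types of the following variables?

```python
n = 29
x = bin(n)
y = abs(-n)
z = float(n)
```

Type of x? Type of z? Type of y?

bin() returns str; float() returns float; abs() of int returns int

str, float, int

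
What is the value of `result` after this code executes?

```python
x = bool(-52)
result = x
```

x = True; result = True

True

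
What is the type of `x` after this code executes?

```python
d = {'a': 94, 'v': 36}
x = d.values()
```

.values() returns dict_values view

dict_values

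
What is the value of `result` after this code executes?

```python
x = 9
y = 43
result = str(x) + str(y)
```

x = 9; y = 43; result = '943'

'943'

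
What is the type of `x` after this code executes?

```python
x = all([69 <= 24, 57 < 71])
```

all() returns bool

bool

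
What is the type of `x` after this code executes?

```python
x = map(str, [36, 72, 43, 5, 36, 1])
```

map() returns a map object

map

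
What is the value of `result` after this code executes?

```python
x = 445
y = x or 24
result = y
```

x = 445; y = 445; result = 445

445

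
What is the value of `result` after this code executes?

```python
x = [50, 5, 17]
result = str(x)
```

x = [50, 5, 17]; result = '[50, 5, 17]'

'[50, 5, 17]'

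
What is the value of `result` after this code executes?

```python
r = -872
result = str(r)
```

r = -872; result = '-872'

'-872'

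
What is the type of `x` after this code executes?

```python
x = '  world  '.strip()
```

str.strip() returns str

str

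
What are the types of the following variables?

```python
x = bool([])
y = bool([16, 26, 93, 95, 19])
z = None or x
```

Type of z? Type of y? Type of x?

None or bool returns the bool; bool() returns bool; bool() returns bool

bool, bool, bool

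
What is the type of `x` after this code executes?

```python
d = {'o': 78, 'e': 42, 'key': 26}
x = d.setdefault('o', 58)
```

dict.setdefault() returns the (existing or default) value

int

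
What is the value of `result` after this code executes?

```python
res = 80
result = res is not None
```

res = 80; result = True

True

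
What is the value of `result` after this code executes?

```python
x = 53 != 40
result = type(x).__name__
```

x is bool; result = 'bool'

'bool'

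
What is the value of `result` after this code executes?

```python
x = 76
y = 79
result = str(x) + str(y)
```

x = 76; y = 79; result = '7679'

'7679'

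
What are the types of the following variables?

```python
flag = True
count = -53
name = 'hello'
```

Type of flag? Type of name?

flag is assigned the constant True, which has type bool; name is assigned a quoted string literal, so it is a str

bool, str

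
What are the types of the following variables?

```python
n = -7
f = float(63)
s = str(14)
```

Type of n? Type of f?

n is assigned a bare integer (no decimal point), so it is an int; f is assigned the result of calling float(), which returns a float

int, float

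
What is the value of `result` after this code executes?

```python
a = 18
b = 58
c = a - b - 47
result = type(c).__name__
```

a is int; b is int; c is int; result = 'int'

'int'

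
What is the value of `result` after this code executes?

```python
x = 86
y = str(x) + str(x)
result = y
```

x = 86; y = '8686'; result = '8686'

'8686'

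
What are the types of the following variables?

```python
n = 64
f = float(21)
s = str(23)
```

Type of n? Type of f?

n is assigned a bare integer (no decimal point), so it is an int; f is assigned the result of calling float(), which returns a float

int, float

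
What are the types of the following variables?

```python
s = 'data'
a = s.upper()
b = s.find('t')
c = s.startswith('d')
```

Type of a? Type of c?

upper() returns str; startswith() returns bool

str, bool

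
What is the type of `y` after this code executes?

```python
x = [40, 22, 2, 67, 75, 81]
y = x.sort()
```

list.sort() returns None (mutates in place)

NoneType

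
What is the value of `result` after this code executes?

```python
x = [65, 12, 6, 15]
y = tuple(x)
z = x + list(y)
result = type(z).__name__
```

x is list; y is tuple; z is list; result = 'list'

'list'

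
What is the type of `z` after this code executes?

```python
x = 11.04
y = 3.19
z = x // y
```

float // float = float

float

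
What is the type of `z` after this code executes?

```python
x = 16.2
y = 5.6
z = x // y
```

float // float = float

float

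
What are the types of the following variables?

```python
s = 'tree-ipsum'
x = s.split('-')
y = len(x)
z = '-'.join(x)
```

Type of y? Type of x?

len() returns int; str.split() returns list

int, list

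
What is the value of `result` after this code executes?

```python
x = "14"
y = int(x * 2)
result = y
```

x = '14'; y = 1414; result = 1414

1414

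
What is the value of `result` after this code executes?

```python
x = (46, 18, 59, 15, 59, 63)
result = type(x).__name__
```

x is tuple; result = 'tuple'

'tuple'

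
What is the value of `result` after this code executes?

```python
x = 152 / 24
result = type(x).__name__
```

x is float; result = 'float'

'float'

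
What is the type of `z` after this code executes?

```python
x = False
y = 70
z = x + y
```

bool + int = int (bool is subclass of int)

int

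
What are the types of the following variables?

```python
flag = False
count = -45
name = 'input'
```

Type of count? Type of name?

count is assigned a bare integer (no decimal point), so it is an int; name is assigned a quoted string literal, so it is a str

int, str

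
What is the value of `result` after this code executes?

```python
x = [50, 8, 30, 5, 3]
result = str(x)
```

x = [50, 8, 30, 5, 3]; result = '[50, 8, 30, 5, 3]'

'[50, 8, 30, 5, 3]'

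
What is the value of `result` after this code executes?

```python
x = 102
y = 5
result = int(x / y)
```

x = 102; y = 5; result = 20

20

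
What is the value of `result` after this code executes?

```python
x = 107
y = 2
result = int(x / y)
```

x = 107; y = 2; result = 53

53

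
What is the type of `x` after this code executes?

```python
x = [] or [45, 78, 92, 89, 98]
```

'or' returns first truthy value (list)

list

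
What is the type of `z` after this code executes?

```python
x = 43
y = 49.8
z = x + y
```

int + float = float

float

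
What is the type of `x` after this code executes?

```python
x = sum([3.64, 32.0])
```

sum() of floats returns float

float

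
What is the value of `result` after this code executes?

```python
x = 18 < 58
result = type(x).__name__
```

x is bool; result = 'bool'

'bool'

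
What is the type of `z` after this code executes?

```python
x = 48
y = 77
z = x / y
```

int / int = float

float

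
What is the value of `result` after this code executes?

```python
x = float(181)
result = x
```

x = 181.0; result = 181.0

181.0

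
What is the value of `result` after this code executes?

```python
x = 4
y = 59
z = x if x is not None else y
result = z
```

x = 4; y = 59; z = 4; result = 4

4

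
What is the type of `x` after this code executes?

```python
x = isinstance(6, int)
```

isinstance() returns bool

bool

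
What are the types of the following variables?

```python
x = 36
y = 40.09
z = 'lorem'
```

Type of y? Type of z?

y is assigned a number with a decimal point, so it is a float; z is assigned a quoted string literal, so it is a str

float, str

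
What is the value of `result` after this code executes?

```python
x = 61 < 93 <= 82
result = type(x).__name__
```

x is bool; result = 'bool'

'bool'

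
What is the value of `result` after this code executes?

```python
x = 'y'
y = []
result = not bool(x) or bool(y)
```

x = 'y'; y = []; result = False

False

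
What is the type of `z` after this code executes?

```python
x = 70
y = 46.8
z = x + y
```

int + float = float

float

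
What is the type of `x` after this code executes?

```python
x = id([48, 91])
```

id() returns int

int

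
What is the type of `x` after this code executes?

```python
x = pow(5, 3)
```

pow(int, int) returns int

int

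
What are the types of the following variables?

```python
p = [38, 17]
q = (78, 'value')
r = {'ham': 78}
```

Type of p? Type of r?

p is assigned a list literal (square brackets); r is assigned a dict literal ({key: value})

list, dict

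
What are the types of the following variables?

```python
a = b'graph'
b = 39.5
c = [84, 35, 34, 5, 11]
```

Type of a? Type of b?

a is assigned a bytes literal (b'...' prefix); b is assigned a number with a decimal point, so it is a float

bytes, float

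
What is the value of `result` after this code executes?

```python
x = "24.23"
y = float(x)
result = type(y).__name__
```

x is str; y is float; result = 'float'

'float'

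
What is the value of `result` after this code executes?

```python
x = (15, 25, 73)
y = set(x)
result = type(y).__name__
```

x is tuple; y is set; result = 'set'

'set'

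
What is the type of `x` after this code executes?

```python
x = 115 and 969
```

'and' with truthy values returns last operand (int)

int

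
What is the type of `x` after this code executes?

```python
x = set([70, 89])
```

set() constructor returns set

set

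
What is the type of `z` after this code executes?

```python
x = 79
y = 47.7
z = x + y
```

int + float = float

float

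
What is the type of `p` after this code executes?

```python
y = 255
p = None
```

None has type NoneType

NoneType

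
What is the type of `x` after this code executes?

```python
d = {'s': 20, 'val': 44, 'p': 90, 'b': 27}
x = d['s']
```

Accessing dict[str, int] with str key returns int

int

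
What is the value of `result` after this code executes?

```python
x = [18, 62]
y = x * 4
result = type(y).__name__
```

x is list; y is list; result = 'list'

'list'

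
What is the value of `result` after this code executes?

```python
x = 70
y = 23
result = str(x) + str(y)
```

x = 70; y = 23; result = '7023'

'7023'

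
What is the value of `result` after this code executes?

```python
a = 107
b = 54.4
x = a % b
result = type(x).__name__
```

a is int; b is float; x is float; result = 'float'

'float'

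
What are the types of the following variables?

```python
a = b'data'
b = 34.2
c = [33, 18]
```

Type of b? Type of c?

b is assigned a number with a decimal point, so it is a float; c is assigned a list literal (square brackets)

float, list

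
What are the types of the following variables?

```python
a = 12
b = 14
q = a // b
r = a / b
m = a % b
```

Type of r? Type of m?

/ returns float; % of ints returns int

float, int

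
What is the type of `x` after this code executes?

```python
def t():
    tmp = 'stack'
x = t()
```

Function without return returns None

NoneType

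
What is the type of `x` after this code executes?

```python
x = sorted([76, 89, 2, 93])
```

sorted() always returns list

list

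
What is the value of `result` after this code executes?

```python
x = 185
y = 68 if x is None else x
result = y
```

x = 185; y = 185; result = 185

185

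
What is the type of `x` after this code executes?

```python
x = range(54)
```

range() returns a range object

range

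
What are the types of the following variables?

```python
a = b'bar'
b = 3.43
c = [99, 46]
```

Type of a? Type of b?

a is assigned a bytes literal (b'...' prefix); b is assigned a number with a decimal point, so it is a float

bytes, float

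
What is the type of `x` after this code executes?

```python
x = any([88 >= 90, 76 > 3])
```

any() returns bool

bool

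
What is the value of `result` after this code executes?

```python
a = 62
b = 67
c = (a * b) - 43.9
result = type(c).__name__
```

a is int; b is int; c is float; result = 'float'

'float'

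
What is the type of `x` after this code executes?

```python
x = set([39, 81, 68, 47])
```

set() constructor returns set

set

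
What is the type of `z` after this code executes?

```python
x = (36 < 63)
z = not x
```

'not' returns bool

bool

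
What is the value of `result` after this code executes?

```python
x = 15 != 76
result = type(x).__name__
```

x is bool; result = 'bool'

'bool'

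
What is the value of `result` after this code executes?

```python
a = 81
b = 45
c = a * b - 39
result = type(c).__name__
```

a is int; b is int; c is int; result = 'int'

'int'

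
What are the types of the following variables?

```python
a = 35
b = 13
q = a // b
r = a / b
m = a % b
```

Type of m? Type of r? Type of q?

% of ints returns int; / returns float; // returns int

int, float, int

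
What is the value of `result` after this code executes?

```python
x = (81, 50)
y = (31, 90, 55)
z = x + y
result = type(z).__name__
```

x is tuple; y is tuple; z is tuple; result = 'tuple'

'tuple'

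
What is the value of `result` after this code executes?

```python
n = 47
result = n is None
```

n = 47; result = False

False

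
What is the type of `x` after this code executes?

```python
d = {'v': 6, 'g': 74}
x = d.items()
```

dict.items() returns dict_items view

dict_items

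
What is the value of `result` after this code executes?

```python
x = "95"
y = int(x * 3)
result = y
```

x = '95'; y = 959595; result = 959595

959595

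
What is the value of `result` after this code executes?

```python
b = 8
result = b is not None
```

b = 8; result = True

True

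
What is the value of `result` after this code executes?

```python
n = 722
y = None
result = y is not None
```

n = 722; y = None; result = False

False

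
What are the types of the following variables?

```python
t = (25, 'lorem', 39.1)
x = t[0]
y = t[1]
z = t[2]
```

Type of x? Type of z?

tuple[0] is int; tuple[2] is float

int, float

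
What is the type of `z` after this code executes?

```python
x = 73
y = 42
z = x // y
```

int // int = int

int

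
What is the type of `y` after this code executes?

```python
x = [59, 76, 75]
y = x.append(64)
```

list.append() returns None (mutates in place)

NoneType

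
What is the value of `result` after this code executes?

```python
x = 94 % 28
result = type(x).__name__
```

x is int; result = 'int'

'int'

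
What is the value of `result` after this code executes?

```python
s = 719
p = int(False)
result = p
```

s = 719; p = 0; result = 0

0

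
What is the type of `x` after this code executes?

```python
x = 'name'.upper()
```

str.upper() returns str

str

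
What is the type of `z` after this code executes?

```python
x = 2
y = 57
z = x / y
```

int / int = float

float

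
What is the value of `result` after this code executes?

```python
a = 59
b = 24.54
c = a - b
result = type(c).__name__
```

a is int; b is float; c is float; result = 'float'

'float'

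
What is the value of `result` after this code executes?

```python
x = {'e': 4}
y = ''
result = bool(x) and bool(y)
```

x = {'e': 4}; y = ''; result = False

False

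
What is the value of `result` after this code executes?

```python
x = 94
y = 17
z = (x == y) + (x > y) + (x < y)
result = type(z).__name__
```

x is int; y is int; z is int; result = 'int'

'int'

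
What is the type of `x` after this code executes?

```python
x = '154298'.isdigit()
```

str.isdigit() returns bool

bool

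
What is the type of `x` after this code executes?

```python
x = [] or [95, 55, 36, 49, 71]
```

'or' returns first truthy value (list)

list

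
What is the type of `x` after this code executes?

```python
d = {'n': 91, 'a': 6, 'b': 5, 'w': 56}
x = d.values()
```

.values() returns dict_values view

dict_values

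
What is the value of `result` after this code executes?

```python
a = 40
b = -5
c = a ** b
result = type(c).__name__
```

a is int; b is int; c is float; result = 'float'

'float'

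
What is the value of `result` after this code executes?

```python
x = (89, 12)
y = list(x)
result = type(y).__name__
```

x is tuple; y is list; result = 'list'

'list'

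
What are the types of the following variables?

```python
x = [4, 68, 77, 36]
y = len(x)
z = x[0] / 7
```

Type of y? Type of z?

len() returns int; int / int = float

int, float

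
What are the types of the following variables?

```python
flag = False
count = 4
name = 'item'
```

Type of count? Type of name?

count is assigned a bare integer (no decimal point), so it is an int; name is assigned a quoted string literal, so it is a str

int, str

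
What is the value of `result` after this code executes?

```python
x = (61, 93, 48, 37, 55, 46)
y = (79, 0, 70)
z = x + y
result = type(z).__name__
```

x is tuple; y is tuple; z is tuple; result = 'tuple'

'tuple'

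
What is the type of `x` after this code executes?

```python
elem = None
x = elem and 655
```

'and' returns first falsy value (None)

NoneType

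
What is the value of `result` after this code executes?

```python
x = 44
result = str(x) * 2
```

x = 44; result = '4444'

'4444'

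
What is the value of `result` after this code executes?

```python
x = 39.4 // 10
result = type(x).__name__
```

x is float; result = 'float'

'float'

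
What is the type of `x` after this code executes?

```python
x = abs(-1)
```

abs() of int returns int

int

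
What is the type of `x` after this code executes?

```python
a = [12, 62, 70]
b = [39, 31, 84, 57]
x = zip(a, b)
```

zip() returns a zip object

zip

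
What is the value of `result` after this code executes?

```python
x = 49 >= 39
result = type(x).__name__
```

x is bool; result = 'bool'

'bool'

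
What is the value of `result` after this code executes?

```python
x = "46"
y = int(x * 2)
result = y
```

x = '46'; y = 4646; result = 4646

4646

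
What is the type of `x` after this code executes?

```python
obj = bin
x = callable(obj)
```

callable() returns bool

bool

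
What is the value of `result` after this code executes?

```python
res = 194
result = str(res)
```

res = 194; result = '194'

'194'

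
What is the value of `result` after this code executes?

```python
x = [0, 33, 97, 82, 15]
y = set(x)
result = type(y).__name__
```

x is list; y is set; result = 'set'

'set'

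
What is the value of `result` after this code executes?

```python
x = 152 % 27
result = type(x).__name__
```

x is int; result = 'int'

'int'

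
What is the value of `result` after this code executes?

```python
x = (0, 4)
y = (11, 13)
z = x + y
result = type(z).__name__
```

x is tuple; y is tuple; z is tuple; result = 'tuple'

'tuple'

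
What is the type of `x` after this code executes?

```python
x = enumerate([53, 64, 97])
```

enumerate() returns an enumerate object

enumerate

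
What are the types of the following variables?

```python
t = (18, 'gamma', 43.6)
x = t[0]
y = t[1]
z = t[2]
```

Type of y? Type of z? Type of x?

tuple[1] is str; tuple[2] is float; tuple[0] is int

str, float, int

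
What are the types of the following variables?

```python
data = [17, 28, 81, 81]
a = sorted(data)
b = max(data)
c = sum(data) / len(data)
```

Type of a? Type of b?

sorted() returns list; max of ints returns int

list, int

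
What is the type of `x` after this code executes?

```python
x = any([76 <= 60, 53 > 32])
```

any() returns bool

bool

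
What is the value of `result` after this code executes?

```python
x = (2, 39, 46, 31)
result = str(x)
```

x = (2, 39, 46, 31); result = '(2, 39, 46, 31)'

'(2, 39, 46, 31)'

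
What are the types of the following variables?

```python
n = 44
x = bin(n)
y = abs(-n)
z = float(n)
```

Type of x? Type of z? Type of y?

bin() returns str; float() returns float; abs() of int returns int

str, float, int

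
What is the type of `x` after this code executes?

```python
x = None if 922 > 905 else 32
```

922 > 905 is True, so the if branch is taken

NoneType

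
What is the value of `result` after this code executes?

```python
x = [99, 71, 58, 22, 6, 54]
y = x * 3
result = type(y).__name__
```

x is list; y is list; result = 'list'

'list'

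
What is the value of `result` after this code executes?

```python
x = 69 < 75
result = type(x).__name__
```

x is bool; result = 'bool'

'bool'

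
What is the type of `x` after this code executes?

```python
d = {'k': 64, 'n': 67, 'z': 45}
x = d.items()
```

dict.items() returns dict_items view

dict_items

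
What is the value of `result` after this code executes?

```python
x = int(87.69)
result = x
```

x = 87; result = 87

87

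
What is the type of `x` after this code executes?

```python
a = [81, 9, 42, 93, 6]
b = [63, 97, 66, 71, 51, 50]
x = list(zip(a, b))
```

list(zip()) returns a list of tuples

list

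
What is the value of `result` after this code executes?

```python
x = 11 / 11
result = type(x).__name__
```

x is float; result = 'float'

'float'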